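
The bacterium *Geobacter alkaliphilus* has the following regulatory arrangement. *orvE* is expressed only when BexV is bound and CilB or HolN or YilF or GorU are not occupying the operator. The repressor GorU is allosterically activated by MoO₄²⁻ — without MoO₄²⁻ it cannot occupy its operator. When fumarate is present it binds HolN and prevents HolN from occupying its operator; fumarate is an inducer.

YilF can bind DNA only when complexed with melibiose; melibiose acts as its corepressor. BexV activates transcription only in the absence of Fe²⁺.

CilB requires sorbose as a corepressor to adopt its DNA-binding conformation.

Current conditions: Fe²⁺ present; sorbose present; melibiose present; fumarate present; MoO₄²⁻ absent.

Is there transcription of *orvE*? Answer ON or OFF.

OFF

Fe²⁺ is present, so BexV is inactive.
Sorbose is present, so CilB is active.
Fumarate is present, so HolN is inactive.
Melibiose is present, so YilF is active.
MoO₄²⁻ is absent, so GorU is inactive.
With repressor CilB bound, *orvE* is not transcribed.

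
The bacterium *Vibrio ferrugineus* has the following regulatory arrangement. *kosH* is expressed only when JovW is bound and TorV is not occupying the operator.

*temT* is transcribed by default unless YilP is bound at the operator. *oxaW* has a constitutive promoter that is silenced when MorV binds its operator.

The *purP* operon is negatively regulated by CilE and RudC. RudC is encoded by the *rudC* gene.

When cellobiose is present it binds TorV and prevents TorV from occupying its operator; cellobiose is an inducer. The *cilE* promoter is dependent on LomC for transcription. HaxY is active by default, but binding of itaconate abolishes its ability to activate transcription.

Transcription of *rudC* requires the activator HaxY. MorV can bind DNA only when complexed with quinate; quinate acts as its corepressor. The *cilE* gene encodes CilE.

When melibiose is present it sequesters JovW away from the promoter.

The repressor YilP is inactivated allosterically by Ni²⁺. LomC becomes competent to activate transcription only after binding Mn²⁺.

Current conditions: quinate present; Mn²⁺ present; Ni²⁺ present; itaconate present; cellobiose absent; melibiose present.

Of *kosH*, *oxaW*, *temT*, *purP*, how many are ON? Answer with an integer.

1

Cellobiose is absent, so TorV is active.
Melibiose is present, so JovW is inactive.
With repressor TorV bound, *kosH* is not transcribed.
→ *kosH* is OFF.
Quinate is present, so MorV is active.
With repressor MorV bound, *oxaW* is not transcribed.
→ *oxaW* is OFF.
Ni²⁺ is present, so YilP is inactive.
With no repressor bound, *temT* is transcribed.
→ *temT* is ON.
Mn²⁺ is present, so LomC is active.
No repressor is bound and LomC is active, so *cilE* is transcribed.
So CilE is produced and active.
Itaconate is present, so HaxY is inactive.
Required activator HaxY is absent, so *rudC* is not transcribed.
So RudC is not produced.
With repressor CilE bound, *purP* is not transcribed.
→ *purP* is OFF.
1 of the 4 genes is transcribed.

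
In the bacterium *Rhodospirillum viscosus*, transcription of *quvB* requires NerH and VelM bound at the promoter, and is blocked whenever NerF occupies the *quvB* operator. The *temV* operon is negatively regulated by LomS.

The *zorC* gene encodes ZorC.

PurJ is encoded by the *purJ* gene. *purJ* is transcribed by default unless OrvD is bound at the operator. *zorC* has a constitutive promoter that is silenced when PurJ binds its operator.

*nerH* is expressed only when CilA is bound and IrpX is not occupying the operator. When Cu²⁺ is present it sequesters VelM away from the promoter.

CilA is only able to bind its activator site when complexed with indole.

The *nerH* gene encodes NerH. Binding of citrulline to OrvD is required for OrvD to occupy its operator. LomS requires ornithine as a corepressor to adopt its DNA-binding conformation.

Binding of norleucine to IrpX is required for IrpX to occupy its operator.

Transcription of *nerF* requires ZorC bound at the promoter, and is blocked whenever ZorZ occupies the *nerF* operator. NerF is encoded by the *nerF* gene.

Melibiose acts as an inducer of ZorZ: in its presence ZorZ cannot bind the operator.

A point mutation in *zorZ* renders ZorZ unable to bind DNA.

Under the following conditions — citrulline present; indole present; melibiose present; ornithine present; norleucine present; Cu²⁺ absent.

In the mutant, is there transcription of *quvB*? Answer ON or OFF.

OFF

Norleucine is present, so IrpX is active.
Indole is present, so CilA is active.
With repressor IrpX bound, *nerH* is not transcribed.
So NerH is not produced.
Citrulline is present, so OrvD is active.
With repressor OrvD bound, *purJ* is not transcribed.
So PurJ is not produced.
With no repressor bound, *zorC* is transcribed.
So ZorC is produced and active.
ZorZ is non-functional in this strain, so it has no effect.
No repressor is bound and ZorC is active, so *nerF* is transcribed.
So NerF is produced and active.
Cu²⁺ is absent, so VelM is active.
With repressor NerF bound, *quvB* is not transcribed.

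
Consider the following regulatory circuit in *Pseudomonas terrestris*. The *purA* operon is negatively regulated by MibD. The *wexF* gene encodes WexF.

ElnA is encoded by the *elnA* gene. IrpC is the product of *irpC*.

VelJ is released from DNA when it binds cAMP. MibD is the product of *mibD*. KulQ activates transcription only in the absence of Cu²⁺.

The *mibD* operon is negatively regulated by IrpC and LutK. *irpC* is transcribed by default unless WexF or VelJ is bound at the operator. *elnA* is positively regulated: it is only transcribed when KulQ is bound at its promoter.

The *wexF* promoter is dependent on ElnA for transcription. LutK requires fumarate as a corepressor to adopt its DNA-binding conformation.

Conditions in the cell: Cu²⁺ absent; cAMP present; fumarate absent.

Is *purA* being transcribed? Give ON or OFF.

OFF

Cu²⁺ is absent, so KulQ is active.
No repressor is bound and KulQ is active, so *elnA* is transcribed.
So ElnA is produced and active.
No repressor is bound and ElnA is active, so *wexF* is transcribed.
So WexF is produced and active.
cAMP is present, so VelJ is inactive.
With repressor WexF bound, *irpC* is not transcribed.
So IrpC is not produced.
Fumarate is absent, so LutK is inactive.
With no repressor bound, *mibD* is transcribed.
So MibD is produced and active.
With repressor MibD bound, *purA* is not transcribed.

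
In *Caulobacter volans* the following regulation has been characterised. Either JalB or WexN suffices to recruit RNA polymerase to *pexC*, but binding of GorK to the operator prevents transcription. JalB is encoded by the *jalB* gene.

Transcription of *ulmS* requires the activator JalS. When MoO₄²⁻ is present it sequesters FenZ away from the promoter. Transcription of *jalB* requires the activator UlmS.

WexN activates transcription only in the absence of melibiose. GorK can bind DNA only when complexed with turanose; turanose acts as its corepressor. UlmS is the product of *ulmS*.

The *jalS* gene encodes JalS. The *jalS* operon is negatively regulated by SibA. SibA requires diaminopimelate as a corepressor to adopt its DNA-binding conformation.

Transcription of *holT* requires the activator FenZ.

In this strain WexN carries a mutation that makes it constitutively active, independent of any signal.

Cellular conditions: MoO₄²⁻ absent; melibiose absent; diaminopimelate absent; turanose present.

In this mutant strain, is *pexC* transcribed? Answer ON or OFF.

Diaminopimelate is absent, so SibA is inactive.
With no repressor bound, *jalS* is transcribed.
So JalS is produced and active.
No repressor is bound and JalS is active, so *ulmS* is transcribed.
So UlmS is produced and active.
No repressor is bound and UlmS is active, so *jalB* is transcribed.
So JalB is produced and active.
WexN is constitutively active in this strain.
Turanose is present, so GorK is active.
With repressor GorK bound, *pexC* is not transcribed.

OFF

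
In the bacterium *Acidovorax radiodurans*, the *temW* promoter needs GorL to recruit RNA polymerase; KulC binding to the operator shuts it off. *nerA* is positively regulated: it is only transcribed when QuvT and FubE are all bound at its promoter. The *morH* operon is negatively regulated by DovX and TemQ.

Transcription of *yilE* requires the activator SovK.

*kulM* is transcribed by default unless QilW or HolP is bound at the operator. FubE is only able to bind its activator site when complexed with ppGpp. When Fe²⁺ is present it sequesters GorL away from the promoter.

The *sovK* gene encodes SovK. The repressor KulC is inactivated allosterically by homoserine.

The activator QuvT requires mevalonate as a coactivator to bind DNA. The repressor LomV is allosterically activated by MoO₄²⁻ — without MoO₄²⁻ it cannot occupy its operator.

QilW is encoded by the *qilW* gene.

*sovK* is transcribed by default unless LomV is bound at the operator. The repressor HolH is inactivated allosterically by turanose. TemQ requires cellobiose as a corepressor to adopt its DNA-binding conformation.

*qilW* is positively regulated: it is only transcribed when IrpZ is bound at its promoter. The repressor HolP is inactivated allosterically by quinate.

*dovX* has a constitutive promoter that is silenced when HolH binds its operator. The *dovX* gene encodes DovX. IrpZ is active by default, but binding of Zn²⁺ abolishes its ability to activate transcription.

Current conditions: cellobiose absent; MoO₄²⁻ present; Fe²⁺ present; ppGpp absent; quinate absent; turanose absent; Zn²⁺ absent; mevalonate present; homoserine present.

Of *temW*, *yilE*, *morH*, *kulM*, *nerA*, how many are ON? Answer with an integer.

1

Fe²⁺ is present, so GorL is inactive.
Homoserine is present, so KulC is inactive.
Required activator GorL is absent, so *temW* is not transcribed.
→ *temW* is OFF.
MoO₄²⁻ is present, so LomV is active.
With repressor LomV bound, *sovK* is not transcribed.
So SovK is not produced.
Required activator SovK is absent, so *yilE* is not transcribed.
→ *yilE* is OFF.
Turanose is absent, so HolH is active.
With repressor HolH bound, *dovX* is not transcribed.
So DovX is not produced.
Cellobiose is absent, so TemQ is inactive.
With no repressor bound, *morH* is transcribed.
→ *morH* is ON.
Zn²⁺ is absent, so IrpZ is active.
No repressor is bound and IrpZ is active, so *qilW* is transcribed.
So QilW is produced and active.
Quinate is absent, so HolP is active.
With repressor QilW bound, *kulM* is not transcribed.
→ *kulM* is OFF.
Mevalonate is present, so QuvT is active.
ppGpp is absent, so FubE is inactive.
Required activator FubE is absent, so *nerA* is not transcribed.
→ *nerA* is OFF.
1 of the 5 genes is transcribed.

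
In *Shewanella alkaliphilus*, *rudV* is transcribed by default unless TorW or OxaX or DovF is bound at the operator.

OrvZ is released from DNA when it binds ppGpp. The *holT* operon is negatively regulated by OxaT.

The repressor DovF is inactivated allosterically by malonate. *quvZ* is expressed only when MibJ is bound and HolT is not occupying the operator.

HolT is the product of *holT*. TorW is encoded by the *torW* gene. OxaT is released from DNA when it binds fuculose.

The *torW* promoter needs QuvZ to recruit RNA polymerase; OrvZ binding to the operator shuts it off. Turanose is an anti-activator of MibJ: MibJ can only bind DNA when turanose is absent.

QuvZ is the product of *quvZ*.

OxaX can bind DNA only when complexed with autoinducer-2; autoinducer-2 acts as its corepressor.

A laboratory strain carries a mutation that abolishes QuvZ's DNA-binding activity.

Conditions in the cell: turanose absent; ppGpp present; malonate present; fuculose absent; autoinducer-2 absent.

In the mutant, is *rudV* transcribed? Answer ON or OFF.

ON

ppGpp is present, so OrvZ is inactive.
QuvZ is non-functional in this strain, so it has no effect.
Required activator QuvZ is absent, so *torW* is not transcribed.
So TorW is not produced.
Autoinducer-2 is absent, so OxaX is inactive.
Malonate is present, so DovF is inactive.
With no repressor bound, *rudV* is transcribed.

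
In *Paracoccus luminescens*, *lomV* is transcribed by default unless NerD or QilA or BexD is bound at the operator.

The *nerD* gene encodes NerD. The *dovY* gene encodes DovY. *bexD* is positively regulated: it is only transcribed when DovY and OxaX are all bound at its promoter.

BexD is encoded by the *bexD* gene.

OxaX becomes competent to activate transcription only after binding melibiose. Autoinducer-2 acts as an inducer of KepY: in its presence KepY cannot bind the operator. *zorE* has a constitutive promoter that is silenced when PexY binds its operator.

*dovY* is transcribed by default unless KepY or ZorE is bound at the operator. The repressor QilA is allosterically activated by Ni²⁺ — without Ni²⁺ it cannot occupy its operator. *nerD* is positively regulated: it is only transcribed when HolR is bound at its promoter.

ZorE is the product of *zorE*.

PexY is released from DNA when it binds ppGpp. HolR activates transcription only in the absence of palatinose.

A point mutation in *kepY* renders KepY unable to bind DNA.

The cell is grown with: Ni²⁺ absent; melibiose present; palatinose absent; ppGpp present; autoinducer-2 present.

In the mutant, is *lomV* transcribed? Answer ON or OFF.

Palatinose is absent, so HolR is active.
No repressor is bound and HolR is active, so *nerD* is transcribed.
So NerD is produced and active.
Ni²⁺ is absent, so QilA is inactive.
KepY is non-functional in this strain, so it has no effect.
ppGpp is present, so PexY is inactive.
With no repressor bound, *zorE* is transcribed.
So ZorE is produced and active.
With repressor ZorE bound, *dovY* is not transcribed.
So DovY is not produced.
Melibiose is present, so OxaX is active.
Required activator DovY is absent, so *bexD* is not transcribed.
So BexD is not produced.
With repressor NerD bound, *lomV* is not transcribed.

OFF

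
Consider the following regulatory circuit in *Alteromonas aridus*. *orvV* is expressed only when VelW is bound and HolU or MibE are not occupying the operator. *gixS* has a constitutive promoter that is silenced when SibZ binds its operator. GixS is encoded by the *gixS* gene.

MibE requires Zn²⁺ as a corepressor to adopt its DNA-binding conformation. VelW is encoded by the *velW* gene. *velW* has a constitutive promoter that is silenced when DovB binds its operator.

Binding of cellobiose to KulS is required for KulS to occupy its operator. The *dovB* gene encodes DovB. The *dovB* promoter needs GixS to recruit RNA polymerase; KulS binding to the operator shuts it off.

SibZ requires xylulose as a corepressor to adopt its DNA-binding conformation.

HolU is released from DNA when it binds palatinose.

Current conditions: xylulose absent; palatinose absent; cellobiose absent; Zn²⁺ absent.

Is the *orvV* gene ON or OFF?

Palatinose is absent, so HolU is active.
Xylulose is absent, so SibZ is inactive.
With no repressor bound, *gixS* is transcribed.
So GixS is produced and active.
Cellobiose is absent, so KulS is inactive.
No repressor is bound and GixS is active, so *dovB* is transcribed.
So DovB is produced and active.
With repressor DovB bound, *velW* is not transcribed.
So VelW is not produced.
Zn²⁺ is absent, so MibE is inactive.
With repressor HolU bound, *orvV* is not transcribed.

OFF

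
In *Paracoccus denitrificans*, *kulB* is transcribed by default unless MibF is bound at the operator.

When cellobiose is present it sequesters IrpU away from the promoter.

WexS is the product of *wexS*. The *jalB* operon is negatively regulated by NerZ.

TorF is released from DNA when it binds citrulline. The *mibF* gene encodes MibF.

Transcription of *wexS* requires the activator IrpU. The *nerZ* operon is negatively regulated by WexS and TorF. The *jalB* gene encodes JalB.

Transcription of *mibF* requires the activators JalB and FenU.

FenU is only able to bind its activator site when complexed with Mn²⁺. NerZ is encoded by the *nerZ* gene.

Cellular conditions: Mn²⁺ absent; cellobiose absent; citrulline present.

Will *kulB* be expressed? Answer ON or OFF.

Cellobiose is absent, so IrpU is active.
No repressor is bound and IrpU is active, so *wexS* is transcribed.
So WexS is produced and active.
Citrulline is present, so TorF is inactive.
With repressor WexS bound, *nerZ* is not transcribed.
So NerZ is not produced.
With no repressor bound, *jalB* is transcribed.
So JalB is produced and active.
Mn²⁺ is absent, so FenU is inactive.
Required activator FenU is absent, so *mibF* is not transcribed.
So MibF is not produced.
With no repressor bound, *kulB* is transcribed.

ON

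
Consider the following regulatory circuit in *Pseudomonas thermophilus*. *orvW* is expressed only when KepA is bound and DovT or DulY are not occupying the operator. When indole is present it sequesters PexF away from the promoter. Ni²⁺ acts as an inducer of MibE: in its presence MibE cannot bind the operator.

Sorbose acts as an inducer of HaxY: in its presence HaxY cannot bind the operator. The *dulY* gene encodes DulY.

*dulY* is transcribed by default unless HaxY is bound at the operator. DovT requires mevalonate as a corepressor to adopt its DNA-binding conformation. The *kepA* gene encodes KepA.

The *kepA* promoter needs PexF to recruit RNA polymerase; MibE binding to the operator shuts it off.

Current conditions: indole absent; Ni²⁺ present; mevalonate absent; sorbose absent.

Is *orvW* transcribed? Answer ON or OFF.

ON

Mevalonate is absent, so DovT is inactive.
Indole is absent, so PexF is active.
Ni²⁺ is present, so MibE is inactive.
No repressor is bound and PexF is active, so *kepA* is transcribed.
So KepA is produced and active.
Sorbose is absent, so HaxY is active.
With repressor HaxY bound, *dulY* is not transcribed.
So DulY is not produced.
No repressor is bound and KepA is active, so *orvW* is transcribed.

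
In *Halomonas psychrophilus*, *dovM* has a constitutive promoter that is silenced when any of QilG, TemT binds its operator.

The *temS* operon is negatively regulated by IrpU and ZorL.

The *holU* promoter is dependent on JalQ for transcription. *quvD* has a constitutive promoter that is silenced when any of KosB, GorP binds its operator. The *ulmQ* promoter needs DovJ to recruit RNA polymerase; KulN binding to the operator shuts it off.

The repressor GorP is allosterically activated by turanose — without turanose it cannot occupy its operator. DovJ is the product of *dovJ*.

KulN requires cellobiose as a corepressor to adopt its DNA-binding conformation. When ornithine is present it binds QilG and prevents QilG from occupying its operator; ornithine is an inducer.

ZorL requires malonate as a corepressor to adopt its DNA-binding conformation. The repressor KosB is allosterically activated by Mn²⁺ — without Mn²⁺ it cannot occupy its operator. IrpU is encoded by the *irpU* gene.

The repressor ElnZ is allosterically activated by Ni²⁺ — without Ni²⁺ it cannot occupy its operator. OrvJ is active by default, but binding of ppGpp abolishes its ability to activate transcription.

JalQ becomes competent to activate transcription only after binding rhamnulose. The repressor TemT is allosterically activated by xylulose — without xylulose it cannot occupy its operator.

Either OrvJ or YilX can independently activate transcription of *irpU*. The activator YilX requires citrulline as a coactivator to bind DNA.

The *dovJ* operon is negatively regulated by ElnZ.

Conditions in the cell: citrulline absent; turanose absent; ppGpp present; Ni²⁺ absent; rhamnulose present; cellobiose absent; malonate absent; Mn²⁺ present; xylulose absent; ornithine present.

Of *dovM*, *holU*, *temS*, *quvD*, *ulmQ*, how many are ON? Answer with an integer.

4

Ornithine is present, so QilG is inactive.
Xylulose is absent, so TemT is inactive.
With no repressor bound, *dovM* is transcribed.
→ *dovM* is ON.
Rhamnulose is present, so JalQ is active.
No repressor is bound and JalQ is active, so *holU* is transcribed.
→ *holU* is ON.
ppGpp is present, so OrvJ is inactive.
Citrulline is absent, so YilX is inactive.
No activator is available at the *irpU* promoter, so *irpU* is not transcribed.
So IrpU is not produced.
Malonate is absent, so ZorL is inactive.
With no repressor bound, *temS* is transcribed.
→ *temS* is ON.
Mn²⁺ is present, so KosB is active.
Turanose is absent, so GorP is inactive.
With repressor KosB bound, *quvD* is not transcribed.
→ *quvD* is OFF.
Ni²⁺ is absent, so ElnZ is inactive.
With no repressor bound, *dovJ* is transcribed.
So DovJ is produced and active.
Cellobiose is absent, so KulN is inactive.
No repressor is bound and DovJ is active, so *ulmQ* is transcribed.
→ *ulmQ* is ON.
4 of the 5 genes are transcribed.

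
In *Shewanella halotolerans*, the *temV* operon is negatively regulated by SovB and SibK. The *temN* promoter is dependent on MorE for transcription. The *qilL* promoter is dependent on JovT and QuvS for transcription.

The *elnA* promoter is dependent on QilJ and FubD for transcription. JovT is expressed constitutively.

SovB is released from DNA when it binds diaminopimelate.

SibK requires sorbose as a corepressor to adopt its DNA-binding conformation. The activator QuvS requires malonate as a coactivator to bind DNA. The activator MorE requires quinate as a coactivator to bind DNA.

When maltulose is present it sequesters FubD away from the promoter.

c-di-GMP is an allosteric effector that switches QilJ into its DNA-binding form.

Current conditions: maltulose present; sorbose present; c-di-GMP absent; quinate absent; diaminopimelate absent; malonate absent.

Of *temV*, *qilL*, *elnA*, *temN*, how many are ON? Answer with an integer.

Diaminopimelate is absent, so SovB is active.
Sorbose is present, so SibK is active.
With repressor SovB bound, *temV* is not transcribed.
→ *temV* is OFF.
JovT is produced constitutively and is active.
Malonate is absent, so QuvS is inactive.
Required activator QuvS is absent, so *qilL* is not transcribed.
→ *qilL* is OFF.
c-di-GMP is absent, so QilJ is inactive.
Maltulose is present, so FubD is inactive.
Required activator QilJ is absent, so *elnA* is not transcribed.
→ *elnA* is OFF.
Quinate is absent, so MorE is inactive.
Required activator MorE is absent, so *temN* is not transcribed.
→ *temN* is OFF.
0 of the 4 genes are transcribed.

0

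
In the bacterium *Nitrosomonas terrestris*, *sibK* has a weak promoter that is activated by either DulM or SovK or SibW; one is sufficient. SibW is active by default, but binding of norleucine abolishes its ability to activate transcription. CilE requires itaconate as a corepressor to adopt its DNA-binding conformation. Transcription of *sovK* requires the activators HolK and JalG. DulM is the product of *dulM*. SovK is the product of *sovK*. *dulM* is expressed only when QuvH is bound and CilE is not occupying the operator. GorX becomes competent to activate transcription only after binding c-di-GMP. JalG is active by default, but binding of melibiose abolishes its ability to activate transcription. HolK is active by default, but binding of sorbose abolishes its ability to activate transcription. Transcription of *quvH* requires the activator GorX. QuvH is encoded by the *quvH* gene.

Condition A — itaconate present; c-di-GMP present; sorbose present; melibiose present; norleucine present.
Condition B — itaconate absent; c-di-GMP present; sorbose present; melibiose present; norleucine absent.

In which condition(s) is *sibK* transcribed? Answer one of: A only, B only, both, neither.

B only

Condition A:
Itaconate is present, so CilE is active.
c-di-GMP is present, so GorX is active.
No repressor is bound and GorX is active, so *quvH* is transcribed.
So QuvH is produced and active.
With repressor CilE bound, *dulM* is not transcribed.
So DulM is not produced.
Sorbose is present, so HolK is inactive.
Melibiose is present, so JalG is inactive.
Required activator HolK is absent, so *sovK* is not transcribed.
So SovK is not produced.
Norleucine is present, so SibW is inactive.
No activator is available at the *sibK* promoter, so *sibK* is not transcribed.
→ *sibK* is OFF in A.
Condition B:
Itaconate is absent, so CilE is inactive.
c-di-GMP is present, so GorX is active.
No repressor is bound and GorX is active, so *quvH* is transcribed.
So QuvH is produced and active.
No repressor is bound and QuvH is active, so *dulM* is transcribed.
So DulM is produced and active.
Sorbose is present, so HolK is inactive.
Melibiose is present, so JalG is inactive.
Required activator HolK is absent, so *sovK* is not transcribed.
So SovK is not produced.
Norleucine is absent, so SibW is active.
Activator DulM is present, so *sibK* is transcribed.
→ *sibK* is ON in B.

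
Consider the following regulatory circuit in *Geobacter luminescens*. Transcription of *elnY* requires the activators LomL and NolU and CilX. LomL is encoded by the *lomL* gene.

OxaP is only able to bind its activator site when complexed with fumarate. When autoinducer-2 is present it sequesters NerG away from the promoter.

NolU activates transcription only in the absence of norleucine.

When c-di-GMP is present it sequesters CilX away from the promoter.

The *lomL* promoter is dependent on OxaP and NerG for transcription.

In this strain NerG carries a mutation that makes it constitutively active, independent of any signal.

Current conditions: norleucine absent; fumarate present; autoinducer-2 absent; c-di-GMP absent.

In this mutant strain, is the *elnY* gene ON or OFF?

Fumarate is present, so OxaP is active.
NerG is constitutively active in this strain.
No repressor is bound and OxaP and NerG are active, so *lomL* is transcribed.
So LomL is produced and active.
Norleucine is absent, so NolU is active.
c-di-GMP is absent, so CilX is active.
No repressor is bound and LomL and NolU and CilX are active, so *elnY* is transcribed.

ON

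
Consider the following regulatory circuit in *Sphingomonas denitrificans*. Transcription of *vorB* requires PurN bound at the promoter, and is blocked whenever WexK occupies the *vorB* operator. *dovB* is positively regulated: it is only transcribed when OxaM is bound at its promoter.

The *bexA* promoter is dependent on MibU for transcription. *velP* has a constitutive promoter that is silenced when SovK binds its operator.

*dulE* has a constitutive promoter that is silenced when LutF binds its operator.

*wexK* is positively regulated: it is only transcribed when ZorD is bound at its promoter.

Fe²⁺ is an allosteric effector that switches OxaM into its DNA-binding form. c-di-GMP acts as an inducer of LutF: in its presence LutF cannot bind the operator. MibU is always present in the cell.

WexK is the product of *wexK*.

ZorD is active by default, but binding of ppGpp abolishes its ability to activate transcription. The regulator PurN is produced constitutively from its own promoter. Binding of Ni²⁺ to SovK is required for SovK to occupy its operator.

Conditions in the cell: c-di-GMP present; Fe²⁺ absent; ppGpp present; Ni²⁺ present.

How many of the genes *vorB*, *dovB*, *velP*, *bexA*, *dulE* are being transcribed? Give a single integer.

ppGpp is present, so ZorD is inactive.
Required activator ZorD is absent, so *wexK* is not transcribed.
So WexK is not produced.
PurN is produced constitutively and is active.
No repressor is bound and PurN is active, so *vorB* is transcribed.
→ *vorB* is ON.
Fe²⁺ is absent, so OxaM is inactive.
Required activator OxaM is absent, so *dovB* is not transcribed.
→ *dovB* is OFF.
Ni²⁺ is present, so SovK is active.
With repressor SovK bound, *velP* is not transcribed.
→ *velP* is OFF.
MibU is produced constitutively and is active.
No repressor is bound and MibU is active, so *bexA* is transcribed.
→ *bexA* is ON.
c-di-GMP is present, so LutF is inactive.
With no repressor bound, *dulE* is transcribed.
→ *dulE* is ON.
3 of the 5 genes are transcribed.

3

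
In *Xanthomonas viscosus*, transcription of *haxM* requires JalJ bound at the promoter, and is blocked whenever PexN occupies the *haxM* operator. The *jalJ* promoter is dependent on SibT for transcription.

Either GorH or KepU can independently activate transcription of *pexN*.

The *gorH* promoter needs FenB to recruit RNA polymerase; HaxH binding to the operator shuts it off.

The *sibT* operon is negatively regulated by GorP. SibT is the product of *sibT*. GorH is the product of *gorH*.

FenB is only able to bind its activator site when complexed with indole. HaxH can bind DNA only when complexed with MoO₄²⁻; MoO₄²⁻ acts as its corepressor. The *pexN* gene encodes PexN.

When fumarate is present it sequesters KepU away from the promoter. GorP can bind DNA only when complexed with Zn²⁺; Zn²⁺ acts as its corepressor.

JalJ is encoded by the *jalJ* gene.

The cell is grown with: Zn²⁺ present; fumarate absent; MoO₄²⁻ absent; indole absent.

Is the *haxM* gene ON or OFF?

OFF

Zn²⁺ is present, so GorP is active.
With repressor GorP bound, *sibT* is not transcribed.
So SibT is not produced.
Required activator SibT is absent, so *jalJ* is not transcribed.
So JalJ is not produced.
Indole is absent, so FenB is inactive.
MoO₄²⁻ is absent, so HaxH is inactive.
Required activator FenB is absent, so *gorH* is not transcribed.
So GorH is not produced.
Fumarate is absent, so KepU is active.
Activator KepU is present, so *pexN* is transcribed.
So PexN is produced and active.
With repressor PexN bound, *haxM* is not transcribed.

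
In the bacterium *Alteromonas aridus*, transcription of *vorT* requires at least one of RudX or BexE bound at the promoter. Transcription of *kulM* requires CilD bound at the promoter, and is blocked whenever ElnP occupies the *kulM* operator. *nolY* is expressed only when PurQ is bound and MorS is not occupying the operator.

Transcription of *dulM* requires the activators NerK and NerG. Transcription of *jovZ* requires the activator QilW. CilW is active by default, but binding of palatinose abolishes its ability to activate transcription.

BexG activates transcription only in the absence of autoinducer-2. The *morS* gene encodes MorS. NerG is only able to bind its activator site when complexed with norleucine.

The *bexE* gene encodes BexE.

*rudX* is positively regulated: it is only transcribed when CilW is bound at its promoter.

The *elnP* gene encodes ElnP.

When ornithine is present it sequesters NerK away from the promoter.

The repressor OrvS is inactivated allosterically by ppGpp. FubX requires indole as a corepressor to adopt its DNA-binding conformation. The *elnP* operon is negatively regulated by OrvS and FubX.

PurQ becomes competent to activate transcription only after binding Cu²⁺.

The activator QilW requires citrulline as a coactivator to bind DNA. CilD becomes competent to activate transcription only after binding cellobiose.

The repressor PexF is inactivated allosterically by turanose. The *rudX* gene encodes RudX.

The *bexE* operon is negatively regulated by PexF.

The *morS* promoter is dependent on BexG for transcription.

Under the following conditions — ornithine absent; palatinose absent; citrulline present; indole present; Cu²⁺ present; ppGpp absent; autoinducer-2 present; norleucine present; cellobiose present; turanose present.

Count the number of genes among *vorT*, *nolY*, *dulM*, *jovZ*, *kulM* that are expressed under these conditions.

5

Palatinose is absent, so CilW is active.
No repressor is bound and CilW is active, so *rudX* is transcribed.
So RudX is produced and active.
Turanose is present, so PexF is inactive.
With no repressor bound, *bexE* is transcribed.
So BexE is produced and active.
Activator RudX is present, so *vorT* is transcribed.
→ *vorT* is ON.
Autoinducer-2 is present, so BexG is inactive.
Required activator BexG is absent, so *morS* is not transcribed.
So MorS is not produced.
Cu²⁺ is present, so PurQ is active.
No repressor is bound and PurQ is active, so *nolY* is transcribed.
→ *nolY* is ON.
Ornithine is absent, so NerK is active.
Norleucine is present, so NerG is active.
No repressor is bound and NerK and NerG are active, so *dulM* is transcribed.
→ *dulM* is ON.
Citrulline is present, so QilW is active.
No repressor is bound and QilW is active, so *jovZ* is transcribed.
→ *jovZ* is ON.
ppGpp is absent, so OrvS is active.
Indole is present, so FubX is active.
With repressor OrvS bound, *elnP* is not transcribed.
So ElnP is not produced.
Cellobiose is present, so CilD is active.
No repressor is bound and CilD is active, so *kulM* is transcribed.
→ *kulM* is ON.
5 of the 5 genes are transcribed.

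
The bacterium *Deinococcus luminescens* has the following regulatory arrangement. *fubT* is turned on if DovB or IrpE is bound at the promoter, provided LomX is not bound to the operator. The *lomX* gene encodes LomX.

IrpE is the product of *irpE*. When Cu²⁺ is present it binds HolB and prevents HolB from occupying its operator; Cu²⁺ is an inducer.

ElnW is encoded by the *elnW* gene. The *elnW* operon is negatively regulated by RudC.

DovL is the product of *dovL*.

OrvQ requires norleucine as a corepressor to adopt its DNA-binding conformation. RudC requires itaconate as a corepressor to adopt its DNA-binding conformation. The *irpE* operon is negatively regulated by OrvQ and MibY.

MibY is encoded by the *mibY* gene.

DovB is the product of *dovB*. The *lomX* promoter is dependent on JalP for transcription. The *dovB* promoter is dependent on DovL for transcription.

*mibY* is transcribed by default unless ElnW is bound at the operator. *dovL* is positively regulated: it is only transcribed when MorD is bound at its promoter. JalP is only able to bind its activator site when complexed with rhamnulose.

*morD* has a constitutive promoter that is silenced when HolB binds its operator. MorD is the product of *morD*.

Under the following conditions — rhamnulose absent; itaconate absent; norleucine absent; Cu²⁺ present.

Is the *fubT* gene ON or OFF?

ON

Cu²⁺ is present, so HolB is inactive.
With no repressor bound, *morD* is transcribed.
So MorD is produced and active.
No repressor is bound and MorD is active, so *dovL* is transcribed.
So DovL is produced and active.
No repressor is bound and DovL is active, so *dovB* is transcribed.
So DovB is produced and active.
Rhamnulose is absent, so JalP is inactive.
Required activator JalP is absent, so *lomX* is not transcribed.
So LomX is not produced.
Norleucine is absent, so OrvQ is inactive.
Itaconate is absent, so RudC is inactive.
With no repressor bound, *elnW* is transcribed.
So ElnW is produced and active.
With repressor ElnW bound, *mibY* is not transcribed.
So MibY is not produced.
With no repressor bound, *irpE* is transcribed.
So IrpE is produced and active.
Activator DovB is present, so *fubT* is transcribed.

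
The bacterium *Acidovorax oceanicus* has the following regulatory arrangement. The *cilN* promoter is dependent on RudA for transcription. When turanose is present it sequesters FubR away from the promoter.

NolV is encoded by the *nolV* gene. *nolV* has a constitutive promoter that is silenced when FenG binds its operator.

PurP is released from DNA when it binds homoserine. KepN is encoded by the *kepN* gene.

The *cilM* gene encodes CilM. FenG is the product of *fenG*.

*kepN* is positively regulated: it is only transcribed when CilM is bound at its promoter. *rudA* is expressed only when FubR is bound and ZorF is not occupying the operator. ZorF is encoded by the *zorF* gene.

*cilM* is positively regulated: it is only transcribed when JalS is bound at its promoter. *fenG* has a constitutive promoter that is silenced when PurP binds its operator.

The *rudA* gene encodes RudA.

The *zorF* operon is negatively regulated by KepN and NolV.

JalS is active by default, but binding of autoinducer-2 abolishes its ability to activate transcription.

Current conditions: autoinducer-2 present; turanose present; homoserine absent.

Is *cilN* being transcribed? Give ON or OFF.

OFF

Autoinducer-2 is present, so JalS is inactive.
Required activator JalS is absent, so *cilM* is not transcribed.
So CilM is not produced.
Required activator CilM is absent, so *kepN* is not transcribed.
So KepN is not produced.
Homoserine is absent, so PurP is active.
With repressor PurP bound, *fenG* is not transcribed.
So FenG is not produced.
With no repressor bound, *nolV* is transcribed.
So NolV is produced and active.
With repressor NolV bound, *zorF* is not transcribed.
So ZorF is not produced.
Turanose is present, so FubR is inactive.
Required activator FubR is absent, so *rudA* is not transcribed.
So RudA is not produced.
Required activator RudA is absent, so *cilN* is not transcribed.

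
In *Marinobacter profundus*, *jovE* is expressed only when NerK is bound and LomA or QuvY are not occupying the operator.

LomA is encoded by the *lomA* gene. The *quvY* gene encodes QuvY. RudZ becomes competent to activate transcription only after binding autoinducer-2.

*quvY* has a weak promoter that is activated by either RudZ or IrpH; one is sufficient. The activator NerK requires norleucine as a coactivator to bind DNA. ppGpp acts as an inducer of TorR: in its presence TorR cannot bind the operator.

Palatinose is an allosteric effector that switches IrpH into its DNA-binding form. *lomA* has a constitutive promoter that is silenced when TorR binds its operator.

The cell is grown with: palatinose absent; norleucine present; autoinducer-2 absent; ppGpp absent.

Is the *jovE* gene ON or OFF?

ppGpp is absent, so TorR is active.
With repressor TorR bound, *lomA* is not transcribed.
So LomA is not produced.
Autoinducer-2 is absent, so RudZ is inactive.
Palatinose is absent, so IrpH is inactive.
No activator is available at the *quvY* promoter, so *quvY* is not transcribed.
So QuvY is not produced.
Norleucine is present, so NerK is active.
No repressor is bound and NerK is active, so *jovE* is transcribed.

ON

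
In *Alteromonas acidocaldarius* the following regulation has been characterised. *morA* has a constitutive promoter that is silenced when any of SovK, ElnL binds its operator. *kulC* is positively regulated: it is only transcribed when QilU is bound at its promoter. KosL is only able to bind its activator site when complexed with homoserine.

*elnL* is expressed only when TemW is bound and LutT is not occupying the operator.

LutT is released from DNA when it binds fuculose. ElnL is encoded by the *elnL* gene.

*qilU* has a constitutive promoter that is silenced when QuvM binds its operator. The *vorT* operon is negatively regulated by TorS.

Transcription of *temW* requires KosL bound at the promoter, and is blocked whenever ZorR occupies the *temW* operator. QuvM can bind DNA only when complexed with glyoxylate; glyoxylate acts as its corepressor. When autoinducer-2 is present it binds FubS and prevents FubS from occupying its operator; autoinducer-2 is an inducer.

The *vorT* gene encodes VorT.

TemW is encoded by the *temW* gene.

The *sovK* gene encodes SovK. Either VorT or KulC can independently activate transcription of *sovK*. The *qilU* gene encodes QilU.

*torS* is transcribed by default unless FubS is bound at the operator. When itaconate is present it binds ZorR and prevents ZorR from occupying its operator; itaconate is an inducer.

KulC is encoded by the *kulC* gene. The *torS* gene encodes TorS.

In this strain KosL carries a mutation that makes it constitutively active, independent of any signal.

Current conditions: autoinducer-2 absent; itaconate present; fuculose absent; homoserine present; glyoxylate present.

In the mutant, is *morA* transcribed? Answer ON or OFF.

OFF

Autoinducer-2 is absent, so FubS is active.
With repressor FubS bound, *torS* is not transcribed.
So TorS is not produced.
With no repressor bound, *vorT* is transcribed.
So VorT is produced and active.
Glyoxylate is present, so QuvM is active.
With repressor QuvM bound, *qilU* is not transcribed.
So QilU is not produced.
Required activator QilU is absent, so *kulC* is not transcribed.
So KulC is not produced.
Activator VorT is present, so *sovK* is transcribed.
So SovK is produced and active.
Fuculose is absent, so LutT is active.
Itaconate is present, so ZorR is inactive.
KosL is constitutively active in this strain.
No repressor is bound and KosL is active, so *temW* is transcribed.
So TemW is produced and active.
With repressor LutT bound, *elnL* is not transcribed.
So ElnL is not produced.
With repressor SovK bound, *morA* is not transcribed.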